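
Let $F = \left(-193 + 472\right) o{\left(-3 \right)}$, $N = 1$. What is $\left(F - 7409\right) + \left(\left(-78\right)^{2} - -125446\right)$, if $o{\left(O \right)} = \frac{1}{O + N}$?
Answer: $\frac{247963}{2} \approx 1.2398 \cdot 10^{5}$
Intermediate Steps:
$o{\left(O \right)} = \frac{1}{1 + O}$ ($o{\left(O \right)} = \frac{1}{O + 1} = \frac{1}{1 + O}$)
$F = - \frac{279}{2}$ ($F = \frac{-193 + 472}{1 - 3} = \frac{279}{-2} = 279 \left(- \frac{1}{2}\right) = - \frac{279}{2} \approx -139.5$)
$\left(F - 7409\right) + \left(\left(-78\right)^{2} - -125446\right) = \left(- \frac{279}{2} - 7409\right) + \left(\left(-78\right)^{2} - -125446\right) = - \frac{15097}{2} + \left(6084 + 125446\right) = - \frac{15097}{2} + 131530 = \frac{247963}{2}$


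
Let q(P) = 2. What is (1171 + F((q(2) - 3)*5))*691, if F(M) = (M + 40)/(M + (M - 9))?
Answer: 15349874/19 ≈ 8.0789e+5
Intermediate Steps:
F(M) = (40 + M)/(-9 + 2*M) (F(M) = (40 + M)/(M + (-9 + M)) = (40 + M)/(-9 + 2*M))
(1171 + F((q(2) - 3)*5))*691 = (1171 + (40 + (2 - 3)*5)/(-9 + 2*((2 - 3)*5)))*691 = (1171 + (40 - 1*5)/(-9 + 2*(-1*5)))*691 = (1171 + (40 - 5)/(-9 + 2*(-5)))*691 = (1171 + 35/(-9 - 10))*691 = (1171 + 35/(-19))*691 = (1171 - 1/19*35)*691 = (1171 - 35/19)*691 = (22214/19)*691 = 15349874/19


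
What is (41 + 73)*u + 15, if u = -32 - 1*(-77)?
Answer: 5145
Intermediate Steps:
u = 45 (u = -32 + 77 = 45)
(41 + 73)*u + 15 = (41 + 73)*45 + 15 = 114*45 + 15 = 5130 + 15 = 5145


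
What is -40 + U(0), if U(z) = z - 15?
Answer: -55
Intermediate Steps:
U(z) = -15 + z
-40 + U(0) = -40 + (-15 + 0) = -40 - 15 = -55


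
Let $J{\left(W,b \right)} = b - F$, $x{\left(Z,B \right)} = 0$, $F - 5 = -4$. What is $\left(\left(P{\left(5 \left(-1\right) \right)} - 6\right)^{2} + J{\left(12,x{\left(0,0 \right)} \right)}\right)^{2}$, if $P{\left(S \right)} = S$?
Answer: $14400$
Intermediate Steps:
$F = 1$ ($F = 5 - 4 = 1$)
$J{\left(W,b \right)} = -1 + b$ ($J{\left(W,b \right)} = b - 1 = -1 + b$)
$\left(\left(P{\left(5 \left(-1\right) \right)} - 6\right)^{2} + J{\left(12,x{\left(0,0 \right)} \right)}\right)^{2} = \left(\left(5 \left(-1\right) - 6\right)^{2} + \left(-1 + 0\right)\right)^{2} = \left(\left(-5 - 6\right)^{2} - 1\right)^{2} = \left(\left(-11\right)^{2} - 1\right)^{2} = \left(121 - 1\right)^{2} = 120^{2} = 14400$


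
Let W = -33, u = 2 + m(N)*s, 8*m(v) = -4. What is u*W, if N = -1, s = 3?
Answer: -33/2 ≈ -16.500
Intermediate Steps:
m(v) = -½ (m(v) = (⅛)*(-4) = -½)
u = ½ (u = 2 - ½*3 = 2 - 3/2 = ½ ≈ 0.50000)
u*W = (½)*(-33) = -33/2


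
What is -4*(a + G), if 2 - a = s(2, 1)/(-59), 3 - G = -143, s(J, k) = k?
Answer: -34932/59 ≈ -592.07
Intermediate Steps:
G = 146 (G = 3 - 1*(-143) = 3 + 143 = 146)
a = 119/59 (a = 2 - 1/(-59) = 2 - (-1)/59 = 2 - 1*(-1/59) = 2 + 1/59 = 119/59 ≈ 2.0169)
-4*(a + G) = -4*(119/59 + 146) = -4*8733/59 = -34932/59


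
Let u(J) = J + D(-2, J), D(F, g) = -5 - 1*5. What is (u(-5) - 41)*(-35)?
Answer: 1960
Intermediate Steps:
D(F, g) = -10 (D(F, g) = -5 - 5 = -10)
u(J) = -10 + J (u(J) = J - 10 = -10 + J)
(u(-5) - 41)*(-35) = ((-10 - 5) - 41)*(-35) = (-15 - 41)*(-35) = -56*(-35) = 1960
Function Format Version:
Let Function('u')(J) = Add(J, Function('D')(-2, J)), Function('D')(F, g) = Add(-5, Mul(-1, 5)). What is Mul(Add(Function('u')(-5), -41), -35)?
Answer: 1960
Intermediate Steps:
Function('D')(F, g) = -10 (Function('D')(F, g) = Add(-5, -5) = -10)
Function('u')(J) = Add(-10, J) (Function('u')(J) = Add(J, -10) = Add(-10, J))
Mul(Add(Function('u')(-5), -41), -35) = Mul(Add(Add(-10, -5), -41), -35) = Mul(Add(-15, -41), -35) = Mul(-56, -35) = 1960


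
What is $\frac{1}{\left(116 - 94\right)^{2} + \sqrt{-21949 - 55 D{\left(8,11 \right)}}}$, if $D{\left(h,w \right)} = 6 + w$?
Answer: $\frac{121}{64285} - \frac{i \sqrt{5721}}{128570} \approx 0.0018822 - 0.0005883 i$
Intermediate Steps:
$\frac{1}{\left(116 - 94\right)^{2} + \sqrt{-21949 - 55 D{\left(8,11 \right)}}} = \frac{1}{\left(116 - 94\right)^{2} + \sqrt{-21949 - 55 \left(6 + 11\right)}} = \frac{1}{22^{2} + \sqrt{-21949 - 935}} = \frac{1}{484 + \sqrt{-21949 - 935}} = \frac{1}{484 + \sqrt{-22884}} = \frac{1}{484 + 2 i \sqrt{5721}}$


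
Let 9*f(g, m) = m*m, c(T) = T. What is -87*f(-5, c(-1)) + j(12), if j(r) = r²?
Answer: 403/3 ≈ 134.33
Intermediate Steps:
f(g, m) = m²/9 (f(g, m) = (m*m)/9 = m²/9)
-87*f(-5, c(-1)) + j(12) = -29*(-1)²/3 + 12² = -29/3 + 144 = 403/3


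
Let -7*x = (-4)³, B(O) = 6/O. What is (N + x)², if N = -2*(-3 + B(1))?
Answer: 484/49 ≈ 9.8775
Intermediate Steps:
x = 64/7 (x = -⅐*(-4)³ = -⅐*(-64) = 64/7 ≈ 9.1429)
N = -6 (N = -2*(-3 + 6/1) = -2*(-3 + 6*1) = -2*(-3 + 6) = -2*3 = -6)
(N + x)² = (-6 + 64/7)² = (22/7)² = 484/49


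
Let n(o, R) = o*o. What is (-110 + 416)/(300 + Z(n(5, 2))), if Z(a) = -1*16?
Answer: 153/142 ≈ 1.0775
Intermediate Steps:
n(o, R) = o**2
Z(a) = -16
(-110 + 416)/(300 + Z(n(5, 2))) = (-110 + 416)/(300 - 16) = 306/284 = 306*(1/284) = 153/142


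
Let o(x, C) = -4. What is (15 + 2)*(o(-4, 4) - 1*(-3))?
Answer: -17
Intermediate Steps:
(15 + 2)*(o(-4, 4) - 1*(-3)) = (15 + 2)*(-4 - 1*(-3)) = 17*(-4 + 3) = 17*(-1) = -17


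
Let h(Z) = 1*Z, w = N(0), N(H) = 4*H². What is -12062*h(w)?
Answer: 0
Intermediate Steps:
w = 0 (w = 4*0² = 4*0 = 0)
h(Z) = Z
-12062*h(w) = -12062*0 = 0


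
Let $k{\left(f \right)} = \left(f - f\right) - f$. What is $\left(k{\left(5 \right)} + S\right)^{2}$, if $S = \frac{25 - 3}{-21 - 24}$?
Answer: $\frac{61009}{2025} \approx 30.128$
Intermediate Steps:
$k{\left(f \right)} = - f$ ($k{\left(f \right)} = 0 - f = - f$)
$S = - \frac{22}{45}$ ($S = \frac{22}{-45} = 22 \left(- \frac{1}{45}\right) = - \frac{22}{45} \approx -0.48889$)
$\left(k{\left(5 \right)} + S\right)^{2} = \left(\left(-1\right) 5 - \frac{22}{45}\right)^{2} = \left(-5 - \frac{22}{45}\right)^{2} = \left(- \frac{247}{45}\right)^{2} = \frac{61009}{2025}$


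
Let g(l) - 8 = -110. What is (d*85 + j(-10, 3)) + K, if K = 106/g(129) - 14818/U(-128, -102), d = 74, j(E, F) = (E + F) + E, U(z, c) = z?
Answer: 20849539/3264 ≈ 6387.7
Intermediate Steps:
j(E, F) = F + 2*E
g(l) = -102 (g(l) = 8 - 110 = -102)
K = 374467/3264 (K = 106/(-102) - 14818/(-128) = 106*(-1/102) - 14818*(-1/128) = -53/51 + 7409/64 = 374467/3264 ≈ 114.73)
(d*85 + j(-10, 3)) + K = (74*85 + (3 + 2*(-10))) + 374467/3264 = (6290 + (3 - 20)) + 374467/3264 = (6290 - 17) + 374467/3264 = 6273 + 374467/3264 = 20849539/3264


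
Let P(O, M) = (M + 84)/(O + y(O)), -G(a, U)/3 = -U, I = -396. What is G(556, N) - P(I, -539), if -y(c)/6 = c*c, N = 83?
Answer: 234381253/941292 ≈ 249.00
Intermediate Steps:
y(c) = -6*c**2 (y(c) = -6*c*c = -6*c**2)
G(a, U) = 3*U (G(a, U) = -(-3)*U = 3*U)
P(O, M) = (84 + M)/(O - 6*O**2) (P(O, M) = (M + 84)/(O - 6*O**2) = (84 + M)/(O - 6*O**2))
G(556, N) - P(I, -539) = 3*83 - (-84 - 1*(-539))/((-396)*(-1 + 6*(-396))) = 249 - (-1)*(-84 + 539)/(396*(-1 - 2376)) = 249 - (-1)*455/(396*(-2377)) = 249 - (-1)*(-1)*455/(396*2377) = 249 - 1*455/941292 = 249 - 455/941292 = 234381253/941292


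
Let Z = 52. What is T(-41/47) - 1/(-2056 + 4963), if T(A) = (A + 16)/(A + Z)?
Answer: 76462/258723 ≈ 0.29554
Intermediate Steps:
T(A) = (16 + A)/(52 + A) (T(A) = (A + 16)/(A + 52) = (16 + A)/(52 + A))
T(-41/47) - 1/(-2056 + 4963) = (16 - 41/47)/(52 - 41/47) - 1/(-2056 + 4963) = (16 - 41*1/47)/(52 - 41*1/47) - 1/2907 = (16 - 41/47)/(52 - 41/47) - 1*1/2907 = (711/47)/(2403/47) - 1/2907 = (47/2403)*(711/47) - 1/2907 = 79/267 - 1/2907 = 76462/258723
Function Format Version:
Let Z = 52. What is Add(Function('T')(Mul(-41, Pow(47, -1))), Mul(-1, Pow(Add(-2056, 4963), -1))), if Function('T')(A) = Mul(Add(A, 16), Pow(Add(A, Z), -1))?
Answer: Rational(76462, 258723) ≈ 0.29554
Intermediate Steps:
Function('T')(A) = Mul(Pow(Add(52, A), -1), Add(16, A)) (Function('T')(A) = Mul(Add(A, 16), Pow(Add(A, 52), -1)) = Mul(Add(16, A), Pow(Add(52, A), -1)) = Mul(Pow(Add(52, A), -1), Add(16, A)))
Add(Function('T')(Mul(-41, Pow(47, -1))), Mul(-1, Pow(Add(-2056, 4963), -1))) = Add(Mul(Pow(Add(52, Mul(-41, Pow(47, -1))), -1), Add(16, Mul(-41, Pow(47, -1)))), Mul(-1, Pow(Add(-2056, 4963), -1))) = Add(Mul(Pow(Add(52, Mul(-41, Rational(1, 47))), -1), Add(16, Mul(-41, Rational(1, 47)))), Mul(-1, Pow(2907, -1))) = Add(Mul(Pow(Add(52, Rational(-41, 47)), -1), Add(16, Rational(-41, 47))), Mul(-1, Rational(1, 2907))) = Add(Mul(Pow(Rational(2403, 47), -1), Rational(711, 47)), Rational(-1, 2907)) = Add(Mul(Rational(47, 2403), Rational(711, 47)), Rational(-1, 2907)) = Add(Rational(79, 267), Rational(-1, 2907)) = Rational(76462, 258723)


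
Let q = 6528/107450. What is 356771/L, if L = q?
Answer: 19167521975/3264 ≈ 5.8724e+6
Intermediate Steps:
q = 3264/53725 (q = 6528*(1/107450) = 3264/53725 ≈ 0.060754)
L = 3264/53725 ≈ 0.060754
356771/L = 356771/(3264/53725) = 356771*(53725/3264) = 19167521975/3264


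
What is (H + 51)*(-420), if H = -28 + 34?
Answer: -23940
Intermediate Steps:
H = 6
(H + 51)*(-420) = (6 + 51)*(-420) = 57*(-420) = -23940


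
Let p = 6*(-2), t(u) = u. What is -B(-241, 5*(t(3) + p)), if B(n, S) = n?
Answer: 241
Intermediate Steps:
p = -12
-B(-241, 5*(t(3) + p)) = -1*(-241) = 241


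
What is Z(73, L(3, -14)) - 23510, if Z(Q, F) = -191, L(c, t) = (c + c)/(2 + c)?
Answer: -23701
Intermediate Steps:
L(c, t) = 2*c/(2 + c) (L(c, t) = (2*c)/(2 + c) = 2*c/(2 + c))
Z(73, L(3, -14)) - 23510 = -191 - 23510 = -23701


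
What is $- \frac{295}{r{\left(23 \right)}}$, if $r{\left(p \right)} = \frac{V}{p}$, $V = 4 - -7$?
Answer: $- \frac{6785}{11} \approx -616.82$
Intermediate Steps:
$V = 11$ ($V = 4 + 7 = 11$)
$r{\left(p \right)} = \frac{11}{p}$
$- \frac{295}{r{\left(23 \right)}} = - \frac{295}{11 \cdot \frac{1}{23}} = - \frac{295}{\frac{11}{23}} = \left(-295\right) \frac{23}{11} = - \frac{6785}{11}$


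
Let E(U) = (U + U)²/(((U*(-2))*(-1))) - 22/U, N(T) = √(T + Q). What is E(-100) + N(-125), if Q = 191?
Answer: -9989/50 + √66 ≈ -191.66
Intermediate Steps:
N(T) = √(191 + T) (N(T) = √(T + 191) = √(191 + T))
E(U) = -22/U + 2*U (E(U) = (2*U)²/((-2*U*(-1))) - 22/U = (4*U²)/((2*U)) - 22/U = (4*U²)*(1/(2*U)) - 22/U = 2*U - 22/U = -22/U + 2*U)
E(-100) + N(-125) = (-22/(-100) + 2*(-100)) + √(191 - 125) = (-22*(-1/100) - 200) + √66 = (11/50 - 200) + √66 = -9989/50 + √66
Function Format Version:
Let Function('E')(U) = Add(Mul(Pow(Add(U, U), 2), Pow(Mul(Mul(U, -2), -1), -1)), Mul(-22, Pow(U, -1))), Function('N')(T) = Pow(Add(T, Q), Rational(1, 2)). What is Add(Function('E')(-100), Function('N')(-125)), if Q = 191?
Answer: Add(Rational(-9989, 50), Pow(66, Rational(1, 2))) ≈ -191.66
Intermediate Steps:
Function('N')(T) = Pow(Add(191, T), Rational(1, 2)) (Function('N')(T) = Pow(Add(T, 191), Rational(1, 2)) = Pow(Add(191, T), Rational(1, 2)))
Function('E')(U) = Add(Mul(-22, Pow(U, -1)), Mul(2, U)) (Function('E')(U) = Add(Mul(Pow(Mul(2, U), 2), Pow(Mul(Mul(-2, U), -1), -1)), Mul(-22, Pow(U, -1))) = Add(Mul(Mul(4, Pow(U, 2)), Pow(Mul(2, U), -1)), Mul(-22, Pow(U, -1))) = Add(Mul(Mul(4, Pow(U, 2)), Mul(Rational(1, 2), Pow(U, -1))), Mul(-22, Pow(U, -1))) = Add(Mul(2, U), Mul(-22, Pow(U, -1))) = Add(Mul(-22, Pow(U, -1)), Mul(2, U)))
Add(Function('E')(-100), Function('N')(-125)) = Add(Add(Mul(-22, Pow(-100, -1)), Mul(2, -100)), Pow(Add(191, -125), Rational(1, 2))) = Add(Add(Mul(-22, Rational(-1, 100)), -200), Pow(66, Rational(1, 2))) = Add(Add(Rational(11, 50), -200), Pow(66, Rational(1, 2))) = Add(Rational(-9989, 50), Pow(66, Rational(1, 2)))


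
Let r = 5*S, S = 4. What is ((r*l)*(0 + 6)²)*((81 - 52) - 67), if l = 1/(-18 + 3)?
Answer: 1824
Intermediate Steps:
r = 20 (r = 5*4 = 20)
l = -1/15 (l = 1/(-15) = -1/15 ≈ -0.066667)
((r*l)*(0 + 6)²)*((81 - 52) - 67) = ((20*(-1/15))*(0 + 6)²)*((81 - 52) - 67) = (-4/3*6²)*(29 - 67) = -4/3*36*(-38) = -48*(-38) = 1824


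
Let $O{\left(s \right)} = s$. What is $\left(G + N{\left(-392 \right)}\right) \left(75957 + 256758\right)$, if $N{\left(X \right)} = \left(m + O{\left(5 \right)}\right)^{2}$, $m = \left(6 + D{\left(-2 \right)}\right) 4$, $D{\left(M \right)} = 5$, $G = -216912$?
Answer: $-71371027365$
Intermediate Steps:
$m = 44$ ($m = \left(6 + 5\right) 4 = 11 \cdot 4 = 44$)
$N{\left(X \right)} = 2401$ ($N{\left(X \right)} = \left(44 + 5\right)^{2} = 49^{2} = 2401$)
$\left(G + N{\left(-392 \right)}\right) \left(75957 + 256758\right) = \left(-216912 + 2401\right) \left(75957 + 256758\right) = \left(-214511\right) 332715 = -71371027365$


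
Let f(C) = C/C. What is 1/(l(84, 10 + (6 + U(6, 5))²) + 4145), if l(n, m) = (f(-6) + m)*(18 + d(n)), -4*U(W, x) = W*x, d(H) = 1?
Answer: 4/17587 ≈ 0.00022744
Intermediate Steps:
f(C) = 1
U(W, x) = -W*x/4
l(n, m) = 19 + 19*m (l(n, m) = (1 + m)*(18 + 1) = (1 + m)*19 = 19 + 19*m)
1/(l(84, 10 + (6 + U(6, 5))²) + 4145) = 1/((19 + 19*(10 + (6 - ¼*6*5)²)) + 4145) = 1/((19 + 19*(10 + (6 - 15/2)²)) + 4145) = 1/((19 + 19*(10 + (-3/2)²)) + 4145) = 1/((19 + 19*(10 + 9/4)) + 4145) = 1/((19 + 19*(49/4)) + 4145) = 1/((19 + 931/4) + 4145) = 1/(1007/4 + 4145) = 1/(17587/4) = 4/17587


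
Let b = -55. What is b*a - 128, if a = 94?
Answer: -5298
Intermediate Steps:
b*a - 128 = -55*94 - 128 = -5170 - 128 = -5298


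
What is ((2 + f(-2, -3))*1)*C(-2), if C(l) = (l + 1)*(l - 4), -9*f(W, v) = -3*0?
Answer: 12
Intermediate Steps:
f(W, v) = 0 (f(W, v) = -(-1)*0/3 = -⅑*0 = 0)
C(l) = (1 + l)*(-4 + l)
((2 + f(-2, -3))*1)*C(-2) = ((2 + 0)*1)*(-4 + (-2)² - 3*(-2)) = (2*1)*(-4 + 4 + 6) = 2*6 = 12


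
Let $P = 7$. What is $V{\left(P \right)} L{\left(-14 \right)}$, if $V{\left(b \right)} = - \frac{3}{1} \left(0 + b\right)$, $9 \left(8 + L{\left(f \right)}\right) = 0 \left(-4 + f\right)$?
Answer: $168$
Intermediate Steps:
$L{\left(f \right)} = -8$ ($L{\left(f \right)} = -8 + \frac{0 \left(-4 + f\right)}{9} = -8 + \frac{1}{9} \cdot 0 = -8 + 0 = -8$)
$V{\left(b \right)} = - 3 b$ ($V{\left(b \right)} = \left(-3\right) 1 b = - 3 b$)
$V{\left(P \right)} L{\left(-14 \right)} = \left(-3\right) 7 \left(-8\right) = \left(-21\right) \left(-8\right) = 168$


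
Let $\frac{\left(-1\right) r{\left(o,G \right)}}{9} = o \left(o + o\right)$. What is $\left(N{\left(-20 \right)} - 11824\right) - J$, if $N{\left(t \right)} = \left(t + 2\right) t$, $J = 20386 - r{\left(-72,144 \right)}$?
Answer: $-125162$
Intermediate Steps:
$r{\left(o,G \right)} = - 18 o^{2}$ ($r{\left(o,G \right)} = - 9 o \left(o + o\right) = - 9 o 2 o = - 9 \cdot 2 o^{2} = - 18 o^{2}$)
$J = 113698$ ($J = 20386 - - 18 \left(-72\right)^{2} = 20386 - \left(-18\right) 5184 = 20386 - -93312 = 20386 + 93312 = 113698$)
$N{\left(t \right)} = t \left(2 + t\right)$ ($N{\left(t \right)} = \left(2 + t\right) t = t \left(2 + t\right)$)
$\left(N{\left(-20 \right)} - 11824\right) - J = \left(- 20 \left(2 - 20\right) - 11824\right) - 113698 = \left(\left(-20\right) \left(-18\right) - 11824\right) - 113698 = \left(360 - 11824\right) - 113698 = -11464 - 113698 = -125162$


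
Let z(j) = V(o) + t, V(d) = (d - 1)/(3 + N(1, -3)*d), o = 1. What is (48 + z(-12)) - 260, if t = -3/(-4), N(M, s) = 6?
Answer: -845/4 ≈ -211.25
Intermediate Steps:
V(d) = (-1 + d)/(3 + 6*d) (V(d) = (d - 1)/(3 + 6*d) = (-1 + d)/(3 + 6*d))
t = ¾ (t = -3*(-¼) = ¾ ≈ 0.75000)
z(j) = ¾ (z(j) = (-1 + 1)/(3*(1 + 2*1)) + ¾ = (⅓)*0/(1 + 2) + ¾ = (⅓)*0/3 + ¾ = (⅓)*(⅓)*0 + ¾ = 0 + ¾ = ¾)
(48 + z(-12)) - 260 = (48 + ¾) - 260 = 195/4 - 260 = -845/4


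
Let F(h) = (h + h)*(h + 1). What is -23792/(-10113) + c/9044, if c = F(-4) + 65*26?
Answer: 116254265/45730986 ≈ 2.5421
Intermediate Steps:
F(h) = 2*h*(1 + h) (F(h) = (2*h)*(1 + h) = 2*h*(1 + h))
c = 1714 (c = 2*(-4)*(1 - 4) + 65*26 = 2*(-4)*(-3) + 1690 = 24 + 1690 = 1714)
-23792/(-10113) + c/9044 = -23792/(-10113) + 1714/9044 = -23792*(-1/10113) + 1714*(1/9044) = 23792/10113 + 857/4522 = 116254265/45730986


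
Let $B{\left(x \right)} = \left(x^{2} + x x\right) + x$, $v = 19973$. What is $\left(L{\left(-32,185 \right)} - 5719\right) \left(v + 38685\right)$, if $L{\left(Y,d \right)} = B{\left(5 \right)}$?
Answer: $-332238912$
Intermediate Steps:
$B{\left(x \right)} = x + 2 x^{2}$ ($B{\left(x \right)} = \left(x^{2} + x^{2}\right) + x = 2 x^{2} + x = x + 2 x^{2}$)
$L{\left(Y,d \right)} = 55$ ($L{\left(Y,d \right)} = 5 \left(1 + 2 \cdot 5\right) = 5 \left(1 + 10\right) = 5 \cdot 11 = 55$)
$\left(L{\left(-32,185 \right)} - 5719\right) \left(v + 38685\right) = \left(55 - 5719\right) \left(19973 + 38685\right) = \left(-5664\right) 58658 = -332238912$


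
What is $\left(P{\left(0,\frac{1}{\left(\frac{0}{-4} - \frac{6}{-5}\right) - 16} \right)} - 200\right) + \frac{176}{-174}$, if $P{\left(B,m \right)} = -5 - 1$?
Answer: $- \frac{18010}{87} \approx -207.01$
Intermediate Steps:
$P{\left(B,m \right)} = -6$ ($P{\left(B,m \right)} = -5 - 1 = -6$)
$\left(P{\left(0,\frac{1}{\left(\frac{0}{-4} - \frac{6}{-5}\right) - 16} \right)} - 200\right) + \frac{176}{-174} = \left(-6 - 200\right) + \frac{176}{-174} = -206 + 176 \left(- \frac{1}{174}\right) = -206 - \frac{88}{87} = - \frac{18010}{87}$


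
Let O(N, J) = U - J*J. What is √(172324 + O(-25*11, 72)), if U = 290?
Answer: √167430 ≈ 409.18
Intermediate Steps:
O(N, J) = 290 - J² (O(N, J) = 290 - J*J = 290 - J²)
√(172324 + O(-25*11, 72)) = √(172324 + (290 - 1*72²)) = √(172324 + (290 - 1*5184)) = √(172324 + (290 - 5184)) = √(172324 - 4894) = √167430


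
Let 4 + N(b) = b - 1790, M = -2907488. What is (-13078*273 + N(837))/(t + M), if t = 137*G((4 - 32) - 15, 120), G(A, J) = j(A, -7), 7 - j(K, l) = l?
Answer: 3571251/2905570 ≈ 1.2291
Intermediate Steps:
j(K, l) = 7 - l
G(A, J) = 14 (G(A, J) = 7 - 1*(-7) = 7 + 7 = 14)
N(b) = -1794 + b (N(b) = -4 + (b - 1790) = -4 + (-1790 + b) = -1794 + b)
t = 1918 (t = 137*14 = 1918)
(-13078*273 + N(837))/(t + M) = (-13078*273 + (-1794 + 837))/(1918 - 2907488) = (-3570294 - 957)/(-2905570) = -3571251*(-1/2905570) = 3571251/2905570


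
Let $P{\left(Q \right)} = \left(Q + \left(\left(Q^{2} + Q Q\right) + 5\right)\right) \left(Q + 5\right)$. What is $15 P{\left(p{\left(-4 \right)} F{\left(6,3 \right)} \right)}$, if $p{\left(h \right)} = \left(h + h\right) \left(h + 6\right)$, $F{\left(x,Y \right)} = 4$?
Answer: $-7197705$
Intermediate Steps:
$p{\left(h \right)} = 2 h \left(6 + h\right)$
$P{\left(Q \right)} = \left(5 + Q\right) \left(5 + Q + 2 Q^{2}\right)$ ($P{\left(Q \right)} = \left(Q + \left(\left(Q^{2} + Q^{2}\right) + 5\right)\right) \left(5 + Q\right) = \left(Q + \left(2 Q^{2} + 5\right)\right) \left(5 + Q\right) = \left(Q + \left(5 + 2 Q^{2}\right)\right) \left(5 + Q\right) = \left(5 + Q + 2 Q^{2}\right) \left(5 + Q\right) = \left(5 + Q\right) \left(5 + Q + 2 Q^{2}\right)$)
$15 P{\left(p{\left(-4 \right)} F{\left(6,3 \right)} \right)} = 15 \left(25 + 2 \left(2 \left(-4\right) \left(6 - 4\right) 4\right)^{3} + 10 \cdot 2 \left(-4\right) \left(6 - 4\right) 4 + 11 \left(2 \left(-4\right) \left(6 - 4\right) 4\right)^{2}\right) = 15 \left(25 + 2 \left(2 \left(-4\right) 2 \cdot 4\right)^{3} + 10 \cdot 2 \left(-4\right) 2 \cdot 4 + 11 \left(2 \left(-4\right) 2 \cdot 4\right)^{2}\right) = 15 \left(25 + 2 \left(\left(-16\right) 4\right)^{3} + 10 \left(\left(-16\right) 4\right) + 11 \left(\left(-16\right) 4\right)^{2}\right) = 15 \left(25 + 2 \left(-64\right)^{3} + 10 \left(-64\right) + 11 \left(-64\right)^{2}\right) = 15 \left(25 + 2 \left(-262144\right) - 640 + 11 \cdot 4096\right) = 15 \left(25 - 524288 - 640 + 45056\right) = 15 \left(-479847\right) = -7197705$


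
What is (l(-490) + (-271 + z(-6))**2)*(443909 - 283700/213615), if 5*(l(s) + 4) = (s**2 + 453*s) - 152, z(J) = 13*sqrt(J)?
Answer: 7208489388734431/213615 - 133627865372482*I*sqrt(6)/42723 ≈ 3.3745e+10 - 7.6614e+9*I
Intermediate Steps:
l(s) = -172/5 + s**2/5 + 453*s/5 (l(s) = -4 + ((s**2 + 453*s) - 152)/5 = -4 + (-152 + s**2 + 453*s)/5 = -4 + (-152/5 + s**2/5 + 453*s/5) = -172/5 + s**2/5 + 453*s/5)
(l(-490) + (-271 + z(-6))**2)*(443909 - 283700/213615) = ((-172/5 + (1/5)*(-490)**2 + (453/5)*(-490)) + (-271 + 13*sqrt(-6))**2)*(443909 - 283700/213615) = ((-172/5 + (1/5)*240100 - 44394) + (-271 + 13*(I*sqrt(6)))**2)*(443909 - 283700*1/213615) = ((-172/5 + 48020 - 44394) + (-271 + 13*I*sqrt(6))**2)*(443909 - 56740/42723) = (17958/5 + (-271 + 13*I*sqrt(6))**2)*(18965067467/42723) = 113524893857462/71205 + 18965067467*(-271 + 13*I*sqrt(6))**2/42723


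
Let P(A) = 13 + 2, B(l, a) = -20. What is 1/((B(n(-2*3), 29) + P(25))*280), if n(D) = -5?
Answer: -1/1400 ≈ -0.00071429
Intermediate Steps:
P(A) = 15
1/((B(n(-2*3), 29) + P(25))*280) = 1/((-20 + 15)*280) = (1/280)/(-5) = -⅕*1/280 = -1/1400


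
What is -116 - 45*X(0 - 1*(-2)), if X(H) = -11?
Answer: 379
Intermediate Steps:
-116 - 45*X(0 - 1*(-2)) = -116 - 45*(-11) = -116 + 495 = 379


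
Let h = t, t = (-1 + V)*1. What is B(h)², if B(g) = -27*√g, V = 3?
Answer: 1458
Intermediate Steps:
t = 2 (t = (-1 + 3)*1 = 2*1 = 2)
h = 2
B(g) = -27*√g
B(h)² = (-27*√2)² = 1458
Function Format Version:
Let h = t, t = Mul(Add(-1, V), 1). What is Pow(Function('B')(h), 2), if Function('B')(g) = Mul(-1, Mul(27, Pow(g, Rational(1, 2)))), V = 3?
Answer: 1458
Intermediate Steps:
t = 2 (t = Mul(Add(-1, 3), 1) = Mul(2, 1) = 2)
h = 2
Function('B')(g) = Mul(-27, Pow(g, Rational(1, 2)))
Pow(Function('B')(h), 2) = Pow(Mul(-27, Pow(2, Rational(1, 2))), 2) = 1458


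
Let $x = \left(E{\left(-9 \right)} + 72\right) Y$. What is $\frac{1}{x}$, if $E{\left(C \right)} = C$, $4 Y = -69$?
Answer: $- \frac{4}{4347} \approx -0.00092017$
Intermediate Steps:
$Y = - \frac{69}{4}$ ($Y = \frac{1}{4} \left(-69\right) = - \frac{69}{4} \approx -17.25$)
$x = - \frac{4347}{4}$ ($x = \left(-9 + 72\right) \left(- \frac{69}{4}\right) = 63 \left(- \frac{69}{4}\right) = - \frac{4347}{4} \approx -1086.8$)
$\frac{1}{x} = \frac{1}{- \frac{4347}{4}} = - \frac{4}{4347}$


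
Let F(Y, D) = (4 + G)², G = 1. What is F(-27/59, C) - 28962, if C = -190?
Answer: -28937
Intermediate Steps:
F(Y, D) = 25 (F(Y, D) = (4 + 1)² = 5² = 25)
F(-27/59, C) - 28962 = 25 - 28962 = -28937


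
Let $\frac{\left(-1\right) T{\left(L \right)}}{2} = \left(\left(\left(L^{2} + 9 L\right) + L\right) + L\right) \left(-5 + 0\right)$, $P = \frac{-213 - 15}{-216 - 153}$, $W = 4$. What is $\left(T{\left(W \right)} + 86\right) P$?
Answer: $\frac{52136}{123} \approx 423.87$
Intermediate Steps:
$P = \frac{76}{123}$ ($P = - \frac{228}{-369} = \left(-228\right) \left(- \frac{1}{369}\right) = \frac{76}{123} \approx 0.61789$)
$T{\left(L \right)} = 10 L^{2} + 110 L$ ($T{\left(L \right)} = - 2 \left(\left(\left(L^{2} + 9 L\right) + L\right) + L\right) \left(-5 + 0\right) = - 2 \left(\left(L^{2} + 10 L\right) + L\right) \left(-5\right) = - 2 \left(L^{2} + 11 L\right) \left(-5\right) = - 2 \left(- 55 L - 5 L^{2}\right) = 10 L^{2} + 110 L$)
$\left(T{\left(W \right)} + 86\right) P = \left(10 \cdot 4 \left(11 + 4\right) + 86\right) \frac{76}{123} = \left(10 \cdot 4 \cdot 15 + 86\right) \frac{76}{123} = \left(600 + 86\right) \frac{76}{123} = 686 \cdot \frac{76}{123} = \frac{52136}{123}$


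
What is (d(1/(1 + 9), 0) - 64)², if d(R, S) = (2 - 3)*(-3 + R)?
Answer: 373321/100 ≈ 3733.2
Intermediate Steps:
d(R, S) = 3 - R (d(R, S) = -(-3 + R) = 3 - R)
(d(1/(1 + 9), 0) - 64)² = ((3 - 1/(1 + 9)) - 64)² = ((3 - 1/10) - 64)² = ((3 - 1*⅒) - 64)² = ((3 - ⅒) - 64)² = (29/10 - 64)² = (-611/10)² = 373321/100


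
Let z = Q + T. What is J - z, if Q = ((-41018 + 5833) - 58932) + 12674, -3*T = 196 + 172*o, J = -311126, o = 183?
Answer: -657377/3 ≈ -2.1913e+5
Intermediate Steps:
T = -31672/3 (T = -(196 + 172*183)/3 = -(196 + 31476)/3 = -⅓*31672 = -31672/3 ≈ -10557.)
Q = -81443 (Q = (-35185 - 58932) + 12674 = -94117 + 12674 = -81443)
z = -276001/3 (z = -81443 - 31672/3 = -276001/3 ≈ -92000.)
J - z = -311126 - 1*(-276001/3) = -311126 + 276001/3 = -657377/3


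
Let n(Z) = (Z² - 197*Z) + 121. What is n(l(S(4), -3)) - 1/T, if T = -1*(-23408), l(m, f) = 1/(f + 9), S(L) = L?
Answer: 18580091/210672 ≈ 88.194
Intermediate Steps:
l(m, f) = 1/(9 + f)
T = 23408
n(Z) = 121 + Z² - 197*Z
n(l(S(4), -3)) - 1/T = (121 + (1/(9 - 3))² - 197/(9 - 3)) - 1/23408 = (121 + (1/6)² - 197/6) - 1*1/23408 = (121 + (⅙)² - 197*⅙) - 1/23408 = (121 + 1/36 - 197/6) - 1/23408 = 3175/36 - 1/23408 = 18580091/210672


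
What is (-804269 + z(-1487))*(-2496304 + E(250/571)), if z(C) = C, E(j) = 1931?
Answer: 2009856010988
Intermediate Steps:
(-804269 + z(-1487))*(-2496304 + E(250/571)) = (-804269 - 1487)*(-2496304 + 1931) = -805756*(-2494373) = 2009856010988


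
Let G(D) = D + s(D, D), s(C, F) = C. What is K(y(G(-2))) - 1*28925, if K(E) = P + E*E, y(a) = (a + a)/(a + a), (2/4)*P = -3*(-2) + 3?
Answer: -28906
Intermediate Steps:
P = 18 (P = 2*(-3*(-2) + 3) = 2*(6 + 3) = 2*9 = 18)
G(D) = 2*D (G(D) = D + D = 2*D)
y(a) = 1 (y(a) = (2*a)/((2*a)) = (2*a)*(1/(2*a)) = 1)
K(E) = 18 + E² (K(E) = 18 + E*E = 18 + E²)
K(y(G(-2))) - 1*28925 = (18 + 1²) - 1*28925 = (18 + 1) - 28925 = 19 - 28925 = -28906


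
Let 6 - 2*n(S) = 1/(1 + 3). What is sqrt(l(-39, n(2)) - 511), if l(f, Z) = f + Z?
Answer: I*sqrt(8754)/4 ≈ 23.391*I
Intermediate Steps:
n(S) = 23/8 (n(S) = 3 - 1/(2*(1 + 3)) = 3 - 1/2/4 = 3 - 1/2*1/4 = 3 - 1/8 = 23/8)
l(f, Z) = Z + f
sqrt(l(-39, n(2)) - 511) = sqrt((23/8 - 39) - 511) = sqrt(-289/8 - 511) = sqrt(-4377/8) = I*sqrt(8754)/4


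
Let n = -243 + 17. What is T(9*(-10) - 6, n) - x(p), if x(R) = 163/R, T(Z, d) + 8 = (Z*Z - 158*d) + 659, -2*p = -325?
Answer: 14811549/325 ≈ 45574.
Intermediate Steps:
p = 325/2 (p = -½*(-325) = 325/2 ≈ 162.50)
n = -226
T(Z, d) = 651 + Z² - 158*d (T(Z, d) = -8 + ((Z*Z - 158*d) + 659) = -8 + ((Z² - 158*d) + 659) = -8 + (659 + Z² - 158*d) = 651 + Z² - 158*d)
T(9*(-10) - 6, n) - x(p) = (651 + (9*(-10) - 6)² - 158*(-226)) - 163/325/2 = (651 + (-90 - 6)² + 35708) - 163*2/325 = (651 + (-96)² + 35708) - 1*326/325 = (651 + 9216 + 35708) - 326/325 = 45575 - 326/325 = 14811549/325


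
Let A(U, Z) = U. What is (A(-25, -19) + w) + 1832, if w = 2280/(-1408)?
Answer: 317747/176 ≈ 1805.4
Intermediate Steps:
w = -285/176 (w = 2280*(-1/1408) = -285/176 ≈ -1.6193)
(A(-25, -19) + w) + 1832 = (-25 - 285/176) + 1832 = -4685/176 + 1832 = 317747/176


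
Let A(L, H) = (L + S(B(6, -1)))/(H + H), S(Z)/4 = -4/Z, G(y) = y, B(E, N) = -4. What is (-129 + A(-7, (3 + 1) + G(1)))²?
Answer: 1671849/100 ≈ 16719.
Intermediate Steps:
S(Z) = -16/Z (S(Z) = 4*(-4/Z) = -16/Z)
A(L, H) = (4 + L)/(2*H) (A(L, H) = (L - 16/(-4))/(H + H) = (L - 16*(-¼))/((2*H)) = (L + 4)*(1/(2*H)) = (4 + L)*(1/(2*H)) = (4 + L)/(2*H))
(-129 + A(-7, (3 + 1) + G(1)))² = (-129 + (4 - 7)/(2*((3 + 1) + 1)))² = (-129 + (½)*(-3)/(4 + 1))² = (-129 + (½)*(-3)/5)² = (-129 + (½)*(⅕)*(-3))² = (-129 - 3/10)² = (-1293/10)² = 1671849/100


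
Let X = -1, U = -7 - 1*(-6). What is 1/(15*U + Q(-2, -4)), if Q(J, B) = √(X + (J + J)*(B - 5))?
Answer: -3/38 - √35/190 ≈ -0.11008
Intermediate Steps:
U = -1 (U = -7 + 6 = -1)
Q(J, B) = √(-1 + 2*J*(-5 + B)) (Q(J, B) = √(-1 + (J + J)*(B - 5)) = √(-1 + (2*J)*(-5 + B)) = √(-1 + 2*J*(-5 + B)))
1/(15*U + Q(-2, -4)) = 1/(15*(-1) + √(-1 - 10*(-2) + 2*(-4)*(-2))) = 1/(-15 + √(-1 + 20 + 16)) = 1/(-15 + √35)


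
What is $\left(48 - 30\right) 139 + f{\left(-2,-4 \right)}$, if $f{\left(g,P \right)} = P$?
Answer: $2498$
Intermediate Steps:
$\left(48 - 30\right) 139 + f{\left(-2,-4 \right)} = \left(48 - 30\right) 139 - 4 = 18 \cdot 139 - 4 = 2502 - 4 = 2498$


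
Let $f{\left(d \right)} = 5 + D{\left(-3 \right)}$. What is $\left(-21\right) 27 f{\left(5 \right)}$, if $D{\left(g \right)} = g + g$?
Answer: $567$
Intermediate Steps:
$D{\left(g \right)} = 2 g$
$f{\left(d \right)} = -1$ ($f{\left(d \right)} = 5 + 2 \left(-3\right) = 5 - 6 = -1$)
$\left(-21\right) 27 f{\left(5 \right)} = \left(-21\right) 27 \left(-1\right) = \left(-567\right) \left(-1\right) = 567$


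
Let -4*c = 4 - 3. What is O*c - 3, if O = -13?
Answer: 1/4 ≈ 0.25000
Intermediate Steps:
c = -1/4 (c = -(4 - 3)/4 = -1/4*1 = -1/4 ≈ -0.25000)
O*c - 3 = -13*(-1/4) - 3 = 13/4 - 3 = 1/4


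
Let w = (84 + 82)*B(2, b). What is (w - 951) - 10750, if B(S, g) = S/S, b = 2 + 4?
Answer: -11535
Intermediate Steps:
b = 6
B(S, g) = 1
w = 166 (w = (84 + 82)*1 = 166*1 = 166)
(w - 951) - 10750 = (166 - 951) - 10750 = -785 - 10750 = -11535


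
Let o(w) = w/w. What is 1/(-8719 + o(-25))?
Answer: -1/8718 ≈ -0.00011471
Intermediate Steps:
o(w) = 1
1/(-8719 + o(-25)) = 1/(-8719 + 1) = 1/(-8718) = -1/8718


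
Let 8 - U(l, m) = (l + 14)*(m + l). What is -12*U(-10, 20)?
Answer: 384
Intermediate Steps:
U(l, m) = 8 - (14 + l)*(l + m) (U(l, m) = 8 - (l + 14)*(m + l) = 8 - (14 + l)*(l + m))
-12*U(-10, 20) = -12*(8 - 1*(-10)² - 14*(-10) - 14*20 - 1*(-10)*20) = -12*(8 - 1*100 + 140 - 280 + 200) = -12*(8 - 100 + 140 - 280 + 200) = -12*(-32) = 384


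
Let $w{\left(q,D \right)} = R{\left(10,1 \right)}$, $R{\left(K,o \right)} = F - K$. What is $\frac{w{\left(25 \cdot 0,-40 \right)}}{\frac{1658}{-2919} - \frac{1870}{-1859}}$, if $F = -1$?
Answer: $- \frac{5426421}{216028} \approx -25.119$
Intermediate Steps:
$R{\left(K,o \right)} = -1 - K$
$w{\left(q,D \right)} = -11$ ($w{\left(q,D \right)} = -1 - 10 = -11$)
$\frac{w{\left(25 \cdot 0,-40 \right)}}{\frac{1658}{-2919} - \frac{1870}{-1859}} = - \frac{11}{\frac{1658}{-2919} - \frac{1870}{-1859}} = - \frac{11}{1658 \left(- \frac{1}{2919}\right) - - \frac{170}{169}} = - \frac{11}{- \frac{1658}{2919} + \frac{170}{169}} = - \frac{11}{\frac{216028}{493311}} = \left(-11\right) \frac{493311}{216028} = - \frac{5426421}{216028}$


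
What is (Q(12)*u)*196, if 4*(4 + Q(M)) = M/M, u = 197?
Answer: -144795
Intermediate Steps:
Q(M) = -15/4 (Q(M) = -4 + (M/M)/4 = -4 + (¼)*1 = -4 + ¼ = -15/4)
(Q(12)*u)*196 = -15/4*197*196 = -2955/4*196 = -144795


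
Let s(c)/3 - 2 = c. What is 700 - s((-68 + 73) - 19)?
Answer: 736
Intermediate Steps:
s(c) = 6 + 3*c
700 - s((-68 + 73) - 19) = 700 - (6 + 3*((-68 + 73) - 19)) = 700 - (6 + 3*(5 - 19)) = 700 - (6 + 3*(-14)) = 700 - (6 - 42) = 700 - 1*(-36) = 700 + 36 = 736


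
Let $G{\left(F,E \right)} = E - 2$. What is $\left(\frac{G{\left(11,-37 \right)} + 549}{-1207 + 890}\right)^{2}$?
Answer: $\frac{260100}{100489} \approx 2.5883$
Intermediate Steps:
$G{\left(F,E \right)} = -2 + E$ ($G{\left(F,E \right)} = E - 2 = -2 + E$)
$\left(\frac{G{\left(11,-37 \right)} + 549}{-1207 + 890}\right)^{2} = \left(\frac{\left(-2 - 37\right) + 549}{-1207 + 890}\right)^{2} = \left(\frac{-39 + 549}{-317}\right)^{2} = \left(510 \left(- \frac{1}{317}\right)\right)^{2} = \left(- \frac{510}{317}\right)^{2} = \frac{260100}{100489}$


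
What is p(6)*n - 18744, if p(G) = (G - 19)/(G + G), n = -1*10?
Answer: -112399/6 ≈ -18733.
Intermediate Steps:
n = -10
p(G) = (-19 + G)/(2*G) (p(G) = (-19 + G)/((2*G)) = (-19 + G)*(1/(2*G)) = (-19 + G)/(2*G))
p(6)*n - 18744 = ((½)*(-19 + 6)/6)*(-10) - 18744 = ((½)*(⅙)*(-13))*(-10) - 18744 = -13/12*(-10) - 18744 = 65/6 - 18744 = -112399/6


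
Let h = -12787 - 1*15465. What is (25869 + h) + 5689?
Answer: 3306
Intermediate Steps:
h = -28252 (h = -12787 - 15465 = -28252)
(25869 + h) + 5689 = (25869 - 28252) + 5689 = -2383 + 5689 = 3306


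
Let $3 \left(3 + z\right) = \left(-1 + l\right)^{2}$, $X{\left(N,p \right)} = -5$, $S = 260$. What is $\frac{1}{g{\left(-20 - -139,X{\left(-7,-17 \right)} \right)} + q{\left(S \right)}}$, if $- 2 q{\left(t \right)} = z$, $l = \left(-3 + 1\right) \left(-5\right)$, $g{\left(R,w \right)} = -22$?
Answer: $- \frac{1}{34} \approx -0.029412$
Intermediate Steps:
$l = 10$ ($l = \left(-2\right) \left(-5\right) = 10$)
$z = 24$ ($z = -3 + \frac{\left(-1 + 10\right)^{2}}{3} = -3 + \frac{9^{2}}{3} = -3 + \frac{1}{3} \cdot 81 = -3 + 27 = 24$)
$q{\left(t \right)} = -12$ ($q{\left(t \right)} = \left(- \frac{1}{2}\right) 24 = -12$)
$\frac{1}{g{\left(-20 - -139,X{\left(-7,-17 \right)} \right)} + q{\left(S \right)}} = \frac{1}{-22 - 12} = \frac{1}{-34} = - \frac{1}{34}$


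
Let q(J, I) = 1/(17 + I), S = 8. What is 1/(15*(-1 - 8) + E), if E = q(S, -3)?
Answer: -14/1889 ≈ -0.0074113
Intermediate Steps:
E = 1/14 (E = 1/(17 - 3) = 1/14 ≈ 0.071429)
1/(15*(-1 - 8) + E) = 1/(15*(-1 - 8) + 1/14) = 1/(15*(-9) + 1/14) = 1/(-135 + 1/14) = 1/(-1889/14) = -14/1889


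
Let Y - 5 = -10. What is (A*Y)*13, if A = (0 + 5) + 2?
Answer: -455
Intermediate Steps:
Y = -5 (Y = 5 - 10 = -5)
A = 7 (A = 5 + 2 = 7)
(A*Y)*13 = (7*(-5))*13 = -35*13 = -455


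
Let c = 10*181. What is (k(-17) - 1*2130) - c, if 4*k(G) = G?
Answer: -15777/4 ≈ -3944.3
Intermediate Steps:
k(G) = G/4
c = 1810
(k(-17) - 1*2130) - c = ((¼)*(-17) - 1*2130) - 1*1810 = (-17/4 - 2130) - 1810 = -8537/4 - 1810 = -15777/4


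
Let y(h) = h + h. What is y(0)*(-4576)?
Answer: 0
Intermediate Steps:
y(h) = 2*h
y(0)*(-4576) = (2*0)*(-4576) = 0*(-4576) = 0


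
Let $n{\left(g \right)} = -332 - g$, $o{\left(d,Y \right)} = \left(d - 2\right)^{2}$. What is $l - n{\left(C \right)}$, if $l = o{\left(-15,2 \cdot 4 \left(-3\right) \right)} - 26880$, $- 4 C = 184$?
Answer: $-26305$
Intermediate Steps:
$C = -46$ ($C = \left(- \frac{1}{4}\right) 184 = -46$)
$o{\left(d,Y \right)} = \left(-2 + d\right)^{2}$
$l = -26591$ ($l = \left(-2 - 15\right)^{2} - 26880 = \left(-17\right)^{2} - 26880 = 289 - 26880 = -26591$)
$l - n{\left(C \right)} = -26591 - \left(-332 - -46\right) = -26591 - \left(-332 + 46\right) = -26591 - -286 = -26591 + 286 = -26305$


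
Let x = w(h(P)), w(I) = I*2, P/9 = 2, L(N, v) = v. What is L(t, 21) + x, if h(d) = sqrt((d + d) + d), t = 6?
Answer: 21 + 6*sqrt(6) ≈ 35.697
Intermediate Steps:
P = 18 (P = 9*2 = 18)
h(d) = sqrt(3)*sqrt(d) (h(d) = sqrt(2*d + d) = sqrt(3*d) = sqrt(3)*sqrt(d))
w(I) = 2*I
x = 6*sqrt(6) (x = 2*(sqrt(3)*sqrt(18)) = 2*(sqrt(3)*(3*sqrt(2))) = 2*(3*sqrt(6)) = 6*sqrt(6) ≈ 14.697)
L(t, 21) + x = 21 + 6*sqrt(6)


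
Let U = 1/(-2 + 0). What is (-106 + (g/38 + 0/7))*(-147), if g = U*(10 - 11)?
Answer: 1184085/76 ≈ 15580.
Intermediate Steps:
U = -½ (U = 1/(-2) = -½ ≈ -0.50000)
g = ½ (g = -(10 - 11)/2 = -½*(-1) = ½ ≈ 0.50000)
(-106 + (g/38 + 0/7))*(-147) = (-106 + ((½)/38 + 0/7))*(-147) = (-106 + ((½)*(1/38) + 0*(⅐)))*(-147) = (-106 + (1/76 + 0))*(-147) = (-106 + 1/76)*(-147) = -8055/76*(-147) = 1184085/76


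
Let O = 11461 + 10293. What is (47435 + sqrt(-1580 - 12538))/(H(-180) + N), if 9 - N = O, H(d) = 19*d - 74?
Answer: -265/141 - I*sqrt(14118)/25239 ≈ -1.8794 - 0.0047078*I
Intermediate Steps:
O = 21754
H(d) = -74 + 19*d
N = -21745 (N = 9 - 1*21754 = 9 - 21754 = -21745)
(47435 + sqrt(-1580 - 12538))/(H(-180) + N) = (47435 + sqrt(-1580 - 12538))/((-74 + 19*(-180)) - 21745) = (47435 + sqrt(-14118))/((-74 - 3420) - 21745) = (47435 + I*sqrt(14118))/(-3494 - 21745) = (47435 + I*sqrt(14118))/(-25239) = (47435 + I*sqrt(14118))*(-1/25239) = -265/141 - I*sqrt(14118)/25239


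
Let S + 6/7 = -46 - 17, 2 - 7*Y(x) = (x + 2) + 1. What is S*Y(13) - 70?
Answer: 404/7 ≈ 57.714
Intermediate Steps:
Y(x) = -⅐ - x/7 (Y(x) = 2/7 - ((x + 2) + 1)/7 = 2/7 - ((2 + x) + 1)/7 = 2/7 - (3 + x)/7 = 2/7 + (-3/7 - x/7) = -⅐ - x/7)
S = -447/7 (S = -6/7 + (-46 - 17) = -6/7 - 63 = -447/7 ≈ -63.857)
S*Y(13) - 70 = -447*(-⅐ - ⅐*13)/7 - 70 = -447*(-⅐ - 13/7)/7 - 70 = -447/7*(-2) - 70 = 894/7 - 70 = 404/7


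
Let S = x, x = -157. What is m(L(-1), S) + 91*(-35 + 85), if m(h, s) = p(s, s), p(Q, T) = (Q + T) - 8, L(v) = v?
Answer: 4228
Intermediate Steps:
S = -157
p(Q, T) = -8 + Q + T
m(h, s) = -8 + 2*s (m(h, s) = -8 + s + s = -8 + 2*s)
m(L(-1), S) + 91*(-35 + 85) = (-8 + 2*(-157)) + 91*(-35 + 85) = (-8 - 314) + 91*50 = -322 + 4550 = 4228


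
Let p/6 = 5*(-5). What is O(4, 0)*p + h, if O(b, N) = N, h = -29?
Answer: -29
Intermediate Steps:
p = -150 (p = 6*(5*(-5)) = 6*(-25) = -150)
O(4, 0)*p + h = 0*(-150) - 29 = 0 - 29 = -29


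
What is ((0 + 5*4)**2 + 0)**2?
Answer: 160000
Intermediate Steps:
((0 + 5*4)**2 + 0)**2 = ((0 + 20)**2 + 0)**2 = (20**2 + 0)**2 = (400 + 0)**2 = 400**2 = 160000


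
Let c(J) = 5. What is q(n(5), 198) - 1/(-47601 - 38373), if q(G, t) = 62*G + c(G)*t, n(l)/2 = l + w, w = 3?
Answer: 170400469/85974 ≈ 1982.0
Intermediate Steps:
n(l) = 6 + 2*l (n(l) = 2*(l + 3) = 2*(3 + l) = 6 + 2*l)
q(G, t) = 5*t + 62*G (q(G, t) = 62*G + 5*t = 5*t + 62*G)
q(n(5), 198) - 1/(-47601 - 38373) = (5*198 + 62*(6 + 2*5)) - 1/(-47601 - 38373) = (990 + 62*(6 + 10)) - 1/(-85974) = (990 + 62*16) - 1*(-1/85974) = (990 + 992) + 1/85974 = 1982 + 1/85974 = 170400469/85974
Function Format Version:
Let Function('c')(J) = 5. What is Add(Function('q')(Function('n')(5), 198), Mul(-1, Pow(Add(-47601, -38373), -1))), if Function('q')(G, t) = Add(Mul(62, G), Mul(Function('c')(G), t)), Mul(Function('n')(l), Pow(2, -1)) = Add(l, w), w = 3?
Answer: Rational(170400469, 85974) ≈ 1982.0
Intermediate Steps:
Function('n')(l) = Add(6, Mul(2, l)) (Function('n')(l) = Mul(2, Add(l, 3)) = Mul(2, Add(3, l)) = Add(6, Mul(2, l)))
Function('q')(G, t) = Add(Mul(5, t), Mul(62, G)) (Function('q')(G, t) = Add(Mul(62, G), Mul(5, t)) = Add(Mul(5, t), Mul(62, G)))
Add(Function('q')(Function('n')(5), 198), Mul(-1, Pow(Add(-47601, -38373), -1))) = Add(Add(Mul(5, 198), Mul(62, Add(6, Mul(2, 5)))), Mul(-1, Pow(Add(-47601, -38373), -1))) = Add(Add(990, Mul(62, Add(6, 10))), Mul(-1, Pow(-85974, -1))) = Add(Add(990, Mul(62, 16)), Mul(-1, Rational(-1, 85974))) = Add(Add(990, 992), Rational(1, 85974)) = Add(1982, Rational(1, 85974)) = Rational(170400469, 85974)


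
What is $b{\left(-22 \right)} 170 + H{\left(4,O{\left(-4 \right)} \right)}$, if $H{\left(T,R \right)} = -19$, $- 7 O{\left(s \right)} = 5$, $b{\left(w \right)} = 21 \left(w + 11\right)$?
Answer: $-39289$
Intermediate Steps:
$b{\left(w \right)} = 231 + 21 w$ ($b{\left(w \right)} = 21 \left(11 + w\right) = 231 + 21 w$)
$O{\left(s \right)} = - \frac{5}{7}$ ($O{\left(s \right)} = \left(- \frac{1}{7}\right) 5 = - \frac{5}{7}$)
$b{\left(-22 \right)} 170 + H{\left(4,O{\left(-4 \right)} \right)} = \left(231 + 21 \left(-22\right)\right) 170 - 19 = \left(231 - 462\right) 170 - 19 = \left(-231\right) 170 - 19 = -39270 - 19 = -39289$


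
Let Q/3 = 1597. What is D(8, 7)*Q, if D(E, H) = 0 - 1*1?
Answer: -4791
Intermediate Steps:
D(E, H) = -1 (D(E, H) = 0 - 1 = -1)
Q = 4791 (Q = 3*1597 = 4791)
D(8, 7)*Q = -1*4791 = -4791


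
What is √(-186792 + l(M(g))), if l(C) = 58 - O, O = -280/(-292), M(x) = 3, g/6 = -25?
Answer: 18*I*√3071329/73 ≈ 432.13*I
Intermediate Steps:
g = -150 (g = 6*(-25) = -150)
O = 70/73 (O = -280*(-1/292) = 70/73 ≈ 0.95890)
l(C) = 4164/73 (l(C) = 58 - 1*70/73 = 58 - 70/73 = 4164/73)
√(-186792 + l(M(g))) = √(-186792 + 4164/73) = √(-13631652/73) = 18*I*√3071329/73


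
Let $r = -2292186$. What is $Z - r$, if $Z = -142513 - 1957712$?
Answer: $191961$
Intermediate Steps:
$Z = -2100225$
$Z - r = -2100225 - -2292186 = -2100225 + 2292186 = 191961$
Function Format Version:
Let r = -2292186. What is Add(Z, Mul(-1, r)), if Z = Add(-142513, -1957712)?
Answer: 191961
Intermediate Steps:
Z = -2100225
Add(Z, Mul(-1, r)) = Add(-2100225, Mul(-1, -2292186)) = Add(-2100225, 2292186) = 191961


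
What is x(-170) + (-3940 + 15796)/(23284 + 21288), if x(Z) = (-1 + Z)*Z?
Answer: 323929974/11143 ≈ 29070.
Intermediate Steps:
x(Z) = Z*(-1 + Z)
x(-170) + (-3940 + 15796)/(23284 + 21288) = -170*(-1 - 170) + (-3940 + 15796)/(23284 + 21288) = -170*(-171) + 11856/44572 = 29070 + 11856*(1/44572) = 29070 + 2964/11143 = 323929974/11143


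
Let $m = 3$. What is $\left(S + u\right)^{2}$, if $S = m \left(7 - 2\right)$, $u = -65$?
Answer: $2500$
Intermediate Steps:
$S = 15$ ($S = 3 \left(7 - 2\right) = 3 \cdot 5 = 15$)
$\left(S + u\right)^{2} = \left(15 - 65\right)^{2} = \left(-50\right)^{2} = 2500$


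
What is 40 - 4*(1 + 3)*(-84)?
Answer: 1384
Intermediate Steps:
40 - 4*(1 + 3)*(-84) = 40 - 4*4*(-84) = 40 - 16*(-84) = 40 + 1344 = 1384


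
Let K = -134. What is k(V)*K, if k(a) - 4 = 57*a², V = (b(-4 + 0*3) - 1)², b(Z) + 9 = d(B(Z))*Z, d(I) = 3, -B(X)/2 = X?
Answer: -1789247864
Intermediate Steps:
B(X) = -2*X
b(Z) = -9 + 3*Z
V = 484 (V = ((-9 + 3*(-4 + 0*3)) - 1)² = ((-9 + 3*(-4 + 0)) - 1)² = ((-9 + 3*(-4)) - 1)² = ((-9 - 12) - 1)² = (-21 - 1)² = (-22)² = 484)
k(a) = 4 + 57*a²
k(V)*K = (4 + 57*484²)*(-134) = (4 + 57*234256)*(-134) = (4 + 13352592)*(-134) = 13352596*(-134) = -1789247864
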